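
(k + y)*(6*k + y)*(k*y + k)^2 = 6*k^4*y^2 + 12*k^4*y + 6*k^4 + 7*k^3*y^3 + 14*k^3*y^2 + 7*k^3*y + k^2*y^4 + 2*k^2*y^3 + k^2*y^2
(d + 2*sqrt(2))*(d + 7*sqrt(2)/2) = d^2 + 11*sqrt(2)*d/2 + 14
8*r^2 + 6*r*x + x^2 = (2*r + x)*(4*r + x)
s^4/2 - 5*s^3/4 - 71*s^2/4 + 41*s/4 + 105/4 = (s/2 + 1/2)*(s - 7)*(s - 3/2)*(s + 5)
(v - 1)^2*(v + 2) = v^3 - 3*v + 2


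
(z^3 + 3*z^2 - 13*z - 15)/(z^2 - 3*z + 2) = (z^3 + 3*z^2 - 13*z - 15)/(z^2 - 3*z + 2)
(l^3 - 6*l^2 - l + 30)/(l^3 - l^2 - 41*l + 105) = (l + 2)/(l + 7)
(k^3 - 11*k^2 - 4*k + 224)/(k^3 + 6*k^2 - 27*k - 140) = (k^2 - 15*k + 56)/(k^2 + 2*k - 35)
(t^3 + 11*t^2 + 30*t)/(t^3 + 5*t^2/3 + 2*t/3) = 3*(t^2 + 11*t + 30)/(3*t^2 + 5*t + 2)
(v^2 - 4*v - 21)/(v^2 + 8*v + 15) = (v - 7)/(v + 5)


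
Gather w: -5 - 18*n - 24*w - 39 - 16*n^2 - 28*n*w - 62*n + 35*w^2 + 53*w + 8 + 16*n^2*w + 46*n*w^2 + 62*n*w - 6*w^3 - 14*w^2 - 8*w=-16*n^2 - 80*n - 6*w^3 + w^2*(46*n + 21) + w*(16*n^2 + 34*n + 21) - 36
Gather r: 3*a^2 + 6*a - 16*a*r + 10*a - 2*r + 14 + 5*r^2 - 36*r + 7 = 3*a^2 + 16*a + 5*r^2 + r*(-16*a - 38) + 21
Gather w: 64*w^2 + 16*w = 64*w^2 + 16*w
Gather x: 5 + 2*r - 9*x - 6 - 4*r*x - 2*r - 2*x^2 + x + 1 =-2*x^2 + x*(-4*r - 8)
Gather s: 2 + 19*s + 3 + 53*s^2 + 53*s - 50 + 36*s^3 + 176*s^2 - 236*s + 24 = 36*s^3 + 229*s^2 - 164*s - 21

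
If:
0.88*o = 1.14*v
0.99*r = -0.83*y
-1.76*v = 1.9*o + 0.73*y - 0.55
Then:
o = 0.168784322170776 - 0.224022827608485*y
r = -0.838383838383838*y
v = 0.130289652202003 - 0.172929902013567*y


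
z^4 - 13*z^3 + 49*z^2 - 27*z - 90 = (z - 6)*(z - 5)*(z - 3)*(z + 1)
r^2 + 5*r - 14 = (r - 2)*(r + 7)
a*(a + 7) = a^2 + 7*a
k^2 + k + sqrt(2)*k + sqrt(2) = (k + 1)*(k + sqrt(2))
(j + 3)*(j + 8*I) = j^2 + 3*j + 8*I*j + 24*I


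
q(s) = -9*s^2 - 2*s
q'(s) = -18*s - 2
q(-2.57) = -54.30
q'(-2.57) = 44.26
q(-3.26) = -89.13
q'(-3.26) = 56.68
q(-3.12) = -81.37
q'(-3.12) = 54.16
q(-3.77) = -120.38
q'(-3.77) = 65.86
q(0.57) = -4.06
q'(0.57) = -12.26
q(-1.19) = -10.36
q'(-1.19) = 19.42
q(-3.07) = -78.68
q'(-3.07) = 53.26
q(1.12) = -13.53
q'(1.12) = -22.16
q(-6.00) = -312.00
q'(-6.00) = 106.00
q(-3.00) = -75.00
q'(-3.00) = 52.00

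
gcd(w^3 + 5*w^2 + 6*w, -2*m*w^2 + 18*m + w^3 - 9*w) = w + 3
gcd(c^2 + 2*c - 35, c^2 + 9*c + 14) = c + 7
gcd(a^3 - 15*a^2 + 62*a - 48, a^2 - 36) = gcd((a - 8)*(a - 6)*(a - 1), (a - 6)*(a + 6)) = a - 6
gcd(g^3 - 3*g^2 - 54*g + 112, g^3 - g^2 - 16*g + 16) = 1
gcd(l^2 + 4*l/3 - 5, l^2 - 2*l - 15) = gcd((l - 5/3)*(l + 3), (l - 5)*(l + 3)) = l + 3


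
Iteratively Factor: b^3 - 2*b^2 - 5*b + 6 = (b + 2)*(b^2 - 4*b + 3) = (b - 3)*(b + 2)*(b - 1)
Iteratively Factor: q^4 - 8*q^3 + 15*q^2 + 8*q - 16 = (q - 1)*(q^3 - 7*q^2 + 8*q + 16) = (q - 4)*(q - 1)*(q^2 - 3*q - 4) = (q - 4)^2*(q - 1)*(q + 1)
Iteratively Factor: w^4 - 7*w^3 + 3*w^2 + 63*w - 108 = (w - 3)*(w^3 - 4*w^2 - 9*w + 36) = (w - 3)^2*(w^2 - w - 12) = (w - 3)^2*(w + 3)*(w - 4)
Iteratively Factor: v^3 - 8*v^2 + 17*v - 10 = (v - 1)*(v^2 - 7*v + 10) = (v - 5)*(v - 1)*(v - 2)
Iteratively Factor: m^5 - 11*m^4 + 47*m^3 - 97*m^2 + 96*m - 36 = (m - 2)*(m^4 - 9*m^3 + 29*m^2 - 39*m + 18) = (m - 3)*(m - 2)*(m^3 - 6*m^2 + 11*m - 6) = (m - 3)*(m - 2)^2*(m^2 - 4*m + 3) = (m - 3)*(m - 2)^2*(m - 1)*(m - 3)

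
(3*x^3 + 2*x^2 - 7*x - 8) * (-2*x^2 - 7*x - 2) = -6*x^5 - 25*x^4 - 6*x^3 + 61*x^2 + 70*x + 16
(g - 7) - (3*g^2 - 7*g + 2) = -3*g^2 + 8*g - 9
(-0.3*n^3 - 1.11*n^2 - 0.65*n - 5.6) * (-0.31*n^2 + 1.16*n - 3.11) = 0.093*n^5 - 0.00389999999999996*n^4 - 0.1531*n^3 + 4.4341*n^2 - 4.4745*n + 17.416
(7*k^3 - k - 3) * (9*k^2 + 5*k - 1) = 63*k^5 + 35*k^4 - 16*k^3 - 32*k^2 - 14*k + 3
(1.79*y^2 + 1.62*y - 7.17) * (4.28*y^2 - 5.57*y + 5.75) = 7.6612*y^4 - 3.0367*y^3 - 29.4185*y^2 + 49.2519*y - 41.2275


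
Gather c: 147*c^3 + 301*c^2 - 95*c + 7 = 147*c^3 + 301*c^2 - 95*c + 7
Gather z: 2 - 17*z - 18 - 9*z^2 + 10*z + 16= -9*z^2 - 7*z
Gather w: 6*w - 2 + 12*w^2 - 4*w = 12*w^2 + 2*w - 2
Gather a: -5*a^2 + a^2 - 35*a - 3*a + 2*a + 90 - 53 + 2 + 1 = -4*a^2 - 36*a + 40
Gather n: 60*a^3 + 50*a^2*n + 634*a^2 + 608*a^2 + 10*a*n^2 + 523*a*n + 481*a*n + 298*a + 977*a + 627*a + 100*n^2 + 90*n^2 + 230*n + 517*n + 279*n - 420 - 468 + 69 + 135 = 60*a^3 + 1242*a^2 + 1902*a + n^2*(10*a + 190) + n*(50*a^2 + 1004*a + 1026) - 684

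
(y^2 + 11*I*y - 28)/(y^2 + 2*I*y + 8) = (y + 7*I)/(y - 2*I)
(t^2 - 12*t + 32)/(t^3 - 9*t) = (t^2 - 12*t + 32)/(t*(t^2 - 9))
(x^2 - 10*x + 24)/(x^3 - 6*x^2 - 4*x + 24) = (x - 4)/(x^2 - 4)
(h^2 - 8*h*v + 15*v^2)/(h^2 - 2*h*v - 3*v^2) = (h - 5*v)/(h + v)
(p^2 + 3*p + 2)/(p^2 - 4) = (p + 1)/(p - 2)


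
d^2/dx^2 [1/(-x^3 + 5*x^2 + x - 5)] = 2*((3*x - 5)*(x^3 - 5*x^2 - x + 5) - (-3*x^2 + 10*x + 1)^2)/(x^3 - 5*x^2 - x + 5)^3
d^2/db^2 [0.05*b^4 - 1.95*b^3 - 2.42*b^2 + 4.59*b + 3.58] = 0.6*b^2 - 11.7*b - 4.84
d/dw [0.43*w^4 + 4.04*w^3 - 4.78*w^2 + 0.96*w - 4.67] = 1.72*w^3 + 12.12*w^2 - 9.56*w + 0.96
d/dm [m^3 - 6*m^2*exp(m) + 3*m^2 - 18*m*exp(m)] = -6*m^2*exp(m) + 3*m^2 - 30*m*exp(m) + 6*m - 18*exp(m)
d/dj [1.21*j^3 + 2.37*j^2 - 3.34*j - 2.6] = 3.63*j^2 + 4.74*j - 3.34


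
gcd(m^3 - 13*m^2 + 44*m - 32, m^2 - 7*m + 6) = m - 1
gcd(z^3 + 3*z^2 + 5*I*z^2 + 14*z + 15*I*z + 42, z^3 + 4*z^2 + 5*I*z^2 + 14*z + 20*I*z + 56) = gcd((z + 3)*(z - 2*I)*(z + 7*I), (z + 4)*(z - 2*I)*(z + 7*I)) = z^2 + 5*I*z + 14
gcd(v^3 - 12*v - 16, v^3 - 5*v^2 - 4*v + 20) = v + 2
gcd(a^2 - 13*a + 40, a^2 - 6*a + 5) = a - 5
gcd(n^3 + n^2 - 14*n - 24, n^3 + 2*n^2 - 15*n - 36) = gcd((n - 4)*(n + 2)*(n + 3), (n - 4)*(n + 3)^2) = n^2 - n - 12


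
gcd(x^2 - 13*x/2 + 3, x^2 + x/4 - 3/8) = x - 1/2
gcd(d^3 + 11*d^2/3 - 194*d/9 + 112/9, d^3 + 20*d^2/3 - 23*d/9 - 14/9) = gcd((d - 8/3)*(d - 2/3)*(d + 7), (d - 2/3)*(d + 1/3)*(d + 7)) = d^2 + 19*d/3 - 14/3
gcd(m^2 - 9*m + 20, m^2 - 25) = m - 5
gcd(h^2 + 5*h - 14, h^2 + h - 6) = h - 2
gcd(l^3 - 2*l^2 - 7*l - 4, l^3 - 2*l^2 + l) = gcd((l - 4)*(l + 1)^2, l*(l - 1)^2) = 1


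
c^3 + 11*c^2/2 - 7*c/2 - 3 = (c - 1)*(c + 1/2)*(c + 6)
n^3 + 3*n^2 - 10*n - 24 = (n - 3)*(n + 2)*(n + 4)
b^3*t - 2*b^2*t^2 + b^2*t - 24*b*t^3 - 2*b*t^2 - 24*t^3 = (b - 6*t)*(b + 4*t)*(b*t + t)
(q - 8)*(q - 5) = q^2 - 13*q + 40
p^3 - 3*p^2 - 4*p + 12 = (p - 3)*(p - 2)*(p + 2)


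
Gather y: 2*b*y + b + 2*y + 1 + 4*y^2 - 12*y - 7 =b + 4*y^2 + y*(2*b - 10) - 6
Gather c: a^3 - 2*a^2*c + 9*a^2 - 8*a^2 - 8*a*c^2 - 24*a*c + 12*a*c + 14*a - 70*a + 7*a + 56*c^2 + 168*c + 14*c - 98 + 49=a^3 + a^2 - 49*a + c^2*(56 - 8*a) + c*(-2*a^2 - 12*a + 182) - 49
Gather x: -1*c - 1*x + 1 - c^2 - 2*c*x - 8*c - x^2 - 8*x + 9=-c^2 - 9*c - x^2 + x*(-2*c - 9) + 10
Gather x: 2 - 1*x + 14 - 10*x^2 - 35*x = -10*x^2 - 36*x + 16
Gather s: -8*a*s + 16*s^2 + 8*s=16*s^2 + s*(8 - 8*a)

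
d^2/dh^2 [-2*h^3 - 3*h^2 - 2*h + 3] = -12*h - 6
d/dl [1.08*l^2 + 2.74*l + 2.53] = 2.16*l + 2.74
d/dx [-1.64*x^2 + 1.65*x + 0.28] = 1.65 - 3.28*x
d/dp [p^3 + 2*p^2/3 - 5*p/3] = 3*p^2 + 4*p/3 - 5/3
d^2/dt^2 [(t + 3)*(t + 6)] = 2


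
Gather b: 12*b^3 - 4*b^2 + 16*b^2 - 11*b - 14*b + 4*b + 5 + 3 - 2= 12*b^3 + 12*b^2 - 21*b + 6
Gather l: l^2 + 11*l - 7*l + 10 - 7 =l^2 + 4*l + 3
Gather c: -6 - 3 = -9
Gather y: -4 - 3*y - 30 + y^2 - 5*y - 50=y^2 - 8*y - 84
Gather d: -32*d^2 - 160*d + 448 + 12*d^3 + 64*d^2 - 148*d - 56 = 12*d^3 + 32*d^2 - 308*d + 392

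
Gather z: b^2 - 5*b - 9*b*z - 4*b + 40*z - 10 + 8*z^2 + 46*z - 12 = b^2 - 9*b + 8*z^2 + z*(86 - 9*b) - 22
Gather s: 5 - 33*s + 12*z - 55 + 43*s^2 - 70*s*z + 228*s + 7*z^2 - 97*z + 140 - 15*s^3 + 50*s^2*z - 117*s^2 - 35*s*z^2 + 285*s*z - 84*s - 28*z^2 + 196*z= -15*s^3 + s^2*(50*z - 74) + s*(-35*z^2 + 215*z + 111) - 21*z^2 + 111*z + 90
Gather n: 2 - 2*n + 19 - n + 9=30 - 3*n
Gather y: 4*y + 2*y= 6*y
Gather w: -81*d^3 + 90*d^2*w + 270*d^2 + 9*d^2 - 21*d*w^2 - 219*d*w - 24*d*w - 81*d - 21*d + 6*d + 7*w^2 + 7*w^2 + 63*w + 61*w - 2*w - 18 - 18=-81*d^3 + 279*d^2 - 96*d + w^2*(14 - 21*d) + w*(90*d^2 - 243*d + 122) - 36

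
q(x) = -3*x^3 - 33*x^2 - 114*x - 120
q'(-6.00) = -42.00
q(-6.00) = 24.00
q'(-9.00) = -249.00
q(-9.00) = 420.00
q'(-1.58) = -32.19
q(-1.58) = -10.43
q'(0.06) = -117.99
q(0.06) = -126.96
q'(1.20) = -206.16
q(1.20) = -309.50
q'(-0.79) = -67.48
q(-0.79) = -49.06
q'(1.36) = -220.41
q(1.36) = -343.62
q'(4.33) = -568.52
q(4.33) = -1475.88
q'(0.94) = -183.99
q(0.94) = -258.81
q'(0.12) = -122.05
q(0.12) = -134.16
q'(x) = -9*x^2 - 66*x - 114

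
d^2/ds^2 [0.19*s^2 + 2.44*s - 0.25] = 0.380000000000000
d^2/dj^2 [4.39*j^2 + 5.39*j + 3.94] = 8.78000000000000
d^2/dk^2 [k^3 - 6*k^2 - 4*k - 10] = 6*k - 12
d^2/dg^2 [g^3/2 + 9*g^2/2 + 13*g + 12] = 3*g + 9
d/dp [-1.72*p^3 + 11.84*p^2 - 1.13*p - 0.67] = -5.16*p^2 + 23.68*p - 1.13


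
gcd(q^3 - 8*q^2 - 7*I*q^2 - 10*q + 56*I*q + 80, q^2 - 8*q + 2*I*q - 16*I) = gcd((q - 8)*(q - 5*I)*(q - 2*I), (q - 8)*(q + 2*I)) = q - 8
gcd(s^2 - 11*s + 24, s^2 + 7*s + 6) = 1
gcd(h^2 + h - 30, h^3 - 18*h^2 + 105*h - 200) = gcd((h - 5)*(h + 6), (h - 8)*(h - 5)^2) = h - 5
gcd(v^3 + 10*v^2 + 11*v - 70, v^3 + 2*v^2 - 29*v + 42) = v^2 + 5*v - 14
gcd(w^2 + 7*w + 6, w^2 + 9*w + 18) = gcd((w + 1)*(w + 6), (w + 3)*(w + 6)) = w + 6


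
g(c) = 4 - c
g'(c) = -1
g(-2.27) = 6.27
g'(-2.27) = -1.00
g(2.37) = 1.63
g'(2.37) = -1.00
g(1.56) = 2.44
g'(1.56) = -1.00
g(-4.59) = 8.59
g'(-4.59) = -1.00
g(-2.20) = 6.20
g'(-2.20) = -1.00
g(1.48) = 2.52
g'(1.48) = -1.00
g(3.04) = 0.96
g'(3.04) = -1.00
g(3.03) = 0.97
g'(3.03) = -1.00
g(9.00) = -5.00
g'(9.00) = -1.00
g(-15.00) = 19.00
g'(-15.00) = -1.00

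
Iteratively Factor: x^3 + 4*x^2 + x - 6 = (x + 2)*(x^2 + 2*x - 3) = (x - 1)*(x + 2)*(x + 3)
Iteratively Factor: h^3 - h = (h)*(h^2 - 1) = h*(h + 1)*(h - 1)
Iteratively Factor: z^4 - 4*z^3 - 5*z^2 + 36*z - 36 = (z - 3)*(z^3 - z^2 - 8*z + 12) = (z - 3)*(z - 2)*(z^2 + z - 6) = (z - 3)*(z - 2)^2*(z + 3)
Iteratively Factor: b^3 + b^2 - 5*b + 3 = (b - 1)*(b^2 + 2*b - 3) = (b - 1)^2*(b + 3)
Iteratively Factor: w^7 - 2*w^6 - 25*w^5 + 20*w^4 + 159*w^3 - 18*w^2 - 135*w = (w + 3)*(w^6 - 5*w^5 - 10*w^4 + 50*w^3 + 9*w^2 - 45*w) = (w - 3)*(w + 3)*(w^5 - 2*w^4 - 16*w^3 + 2*w^2 + 15*w) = (w - 3)*(w + 3)^2*(w^4 - 5*w^3 - w^2 + 5*w) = (w - 5)*(w - 3)*(w + 3)^2*(w^3 - w) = (w - 5)*(w - 3)*(w + 1)*(w + 3)^2*(w^2 - w) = w*(w - 5)*(w - 3)*(w + 1)*(w + 3)^2*(w - 1)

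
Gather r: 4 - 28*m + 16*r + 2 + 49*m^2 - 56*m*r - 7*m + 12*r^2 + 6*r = 49*m^2 - 35*m + 12*r^2 + r*(22 - 56*m) + 6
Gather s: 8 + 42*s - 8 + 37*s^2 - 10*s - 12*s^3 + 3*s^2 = -12*s^3 + 40*s^2 + 32*s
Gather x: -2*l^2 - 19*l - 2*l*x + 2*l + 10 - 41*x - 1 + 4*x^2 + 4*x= -2*l^2 - 17*l + 4*x^2 + x*(-2*l - 37) + 9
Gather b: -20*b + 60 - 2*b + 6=66 - 22*b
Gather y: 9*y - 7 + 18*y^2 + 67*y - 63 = 18*y^2 + 76*y - 70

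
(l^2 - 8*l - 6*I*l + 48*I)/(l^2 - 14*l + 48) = (l - 6*I)/(l - 6)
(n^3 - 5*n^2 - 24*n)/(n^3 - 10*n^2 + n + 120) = n/(n - 5)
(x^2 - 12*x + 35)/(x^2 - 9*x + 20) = (x - 7)/(x - 4)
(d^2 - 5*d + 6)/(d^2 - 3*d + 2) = (d - 3)/(d - 1)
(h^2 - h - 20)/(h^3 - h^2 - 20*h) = 1/h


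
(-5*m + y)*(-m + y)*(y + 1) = 5*m^2*y + 5*m^2 - 6*m*y^2 - 6*m*y + y^3 + y^2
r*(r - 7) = r^2 - 7*r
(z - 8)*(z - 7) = z^2 - 15*z + 56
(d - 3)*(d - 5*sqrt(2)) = d^2 - 5*sqrt(2)*d - 3*d + 15*sqrt(2)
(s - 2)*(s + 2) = s^2 - 4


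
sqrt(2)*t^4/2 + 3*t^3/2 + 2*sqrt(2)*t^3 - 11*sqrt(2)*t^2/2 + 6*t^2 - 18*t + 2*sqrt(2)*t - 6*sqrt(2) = (t - 2)*(t + 6)*(t + sqrt(2)/2)*(sqrt(2)*t/2 + 1)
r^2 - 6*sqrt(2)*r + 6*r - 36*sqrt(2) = (r + 6)*(r - 6*sqrt(2))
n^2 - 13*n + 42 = (n - 7)*(n - 6)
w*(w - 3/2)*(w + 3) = w^3 + 3*w^2/2 - 9*w/2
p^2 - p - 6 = (p - 3)*(p + 2)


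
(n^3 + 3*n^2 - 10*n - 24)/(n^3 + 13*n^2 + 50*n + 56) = (n - 3)/(n + 7)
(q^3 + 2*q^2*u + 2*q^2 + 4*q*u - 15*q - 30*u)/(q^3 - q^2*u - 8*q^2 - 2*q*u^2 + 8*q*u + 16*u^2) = (q^3 + 2*q^2*u + 2*q^2 + 4*q*u - 15*q - 30*u)/(q^3 - q^2*u - 8*q^2 - 2*q*u^2 + 8*q*u + 16*u^2)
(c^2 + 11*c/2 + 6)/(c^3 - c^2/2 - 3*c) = (c + 4)/(c*(c - 2))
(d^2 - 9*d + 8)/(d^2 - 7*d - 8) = (d - 1)/(d + 1)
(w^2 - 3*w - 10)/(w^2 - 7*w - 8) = (-w^2 + 3*w + 10)/(-w^2 + 7*w + 8)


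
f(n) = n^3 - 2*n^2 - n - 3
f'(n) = 3*n^2 - 4*n - 1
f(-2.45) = -27.26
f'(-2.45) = 26.81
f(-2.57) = -30.61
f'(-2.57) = 29.09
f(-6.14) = -303.73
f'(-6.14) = 136.66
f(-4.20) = -108.17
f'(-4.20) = 68.72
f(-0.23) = -2.89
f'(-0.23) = 0.08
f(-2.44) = -26.99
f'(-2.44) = 26.62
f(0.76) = -4.48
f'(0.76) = -2.31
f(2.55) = -1.97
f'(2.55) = 8.31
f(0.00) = -3.00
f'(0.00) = -1.00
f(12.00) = 1425.00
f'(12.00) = 383.00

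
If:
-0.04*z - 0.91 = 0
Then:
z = -22.75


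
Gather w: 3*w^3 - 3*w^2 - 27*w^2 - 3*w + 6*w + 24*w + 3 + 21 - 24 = 3*w^3 - 30*w^2 + 27*w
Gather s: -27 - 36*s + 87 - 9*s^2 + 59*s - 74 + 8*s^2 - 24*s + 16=-s^2 - s + 2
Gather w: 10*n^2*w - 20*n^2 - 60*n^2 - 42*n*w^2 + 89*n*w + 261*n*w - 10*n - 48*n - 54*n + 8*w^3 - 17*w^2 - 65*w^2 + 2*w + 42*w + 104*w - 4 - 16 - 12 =-80*n^2 - 112*n + 8*w^3 + w^2*(-42*n - 82) + w*(10*n^2 + 350*n + 148) - 32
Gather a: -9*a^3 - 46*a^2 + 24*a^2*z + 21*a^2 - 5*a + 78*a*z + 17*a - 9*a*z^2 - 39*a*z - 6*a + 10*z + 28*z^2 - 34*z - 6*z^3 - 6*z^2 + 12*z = -9*a^3 + a^2*(24*z - 25) + a*(-9*z^2 + 39*z + 6) - 6*z^3 + 22*z^2 - 12*z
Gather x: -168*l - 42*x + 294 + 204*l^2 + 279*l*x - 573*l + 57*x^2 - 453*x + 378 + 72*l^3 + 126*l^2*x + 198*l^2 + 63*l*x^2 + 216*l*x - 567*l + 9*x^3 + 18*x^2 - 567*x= 72*l^3 + 402*l^2 - 1308*l + 9*x^3 + x^2*(63*l + 75) + x*(126*l^2 + 495*l - 1062) + 672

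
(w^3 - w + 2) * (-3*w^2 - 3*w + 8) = -3*w^5 - 3*w^4 + 11*w^3 - 3*w^2 - 14*w + 16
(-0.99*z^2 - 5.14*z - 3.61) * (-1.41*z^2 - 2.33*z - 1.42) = 1.3959*z^4 + 9.5541*z^3 + 18.4721*z^2 + 15.7101*z + 5.1262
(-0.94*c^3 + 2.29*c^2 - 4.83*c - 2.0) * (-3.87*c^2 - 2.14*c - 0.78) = 3.6378*c^5 - 6.8507*c^4 + 14.5247*c^3 + 16.29*c^2 + 8.0474*c + 1.56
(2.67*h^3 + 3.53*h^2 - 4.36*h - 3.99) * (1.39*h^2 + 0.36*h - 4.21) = 3.7113*h^5 + 5.8679*h^4 - 16.0303*h^3 - 21.977*h^2 + 16.9192*h + 16.7979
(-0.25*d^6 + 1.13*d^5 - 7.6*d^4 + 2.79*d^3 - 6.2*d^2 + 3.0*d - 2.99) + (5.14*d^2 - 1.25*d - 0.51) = -0.25*d^6 + 1.13*d^5 - 7.6*d^4 + 2.79*d^3 - 1.06*d^2 + 1.75*d - 3.5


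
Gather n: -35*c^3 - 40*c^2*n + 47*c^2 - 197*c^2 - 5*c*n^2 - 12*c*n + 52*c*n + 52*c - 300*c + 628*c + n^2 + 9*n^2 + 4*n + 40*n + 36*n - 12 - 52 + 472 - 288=-35*c^3 - 150*c^2 + 380*c + n^2*(10 - 5*c) + n*(-40*c^2 + 40*c + 80) + 120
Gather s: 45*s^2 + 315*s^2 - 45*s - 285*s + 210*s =360*s^2 - 120*s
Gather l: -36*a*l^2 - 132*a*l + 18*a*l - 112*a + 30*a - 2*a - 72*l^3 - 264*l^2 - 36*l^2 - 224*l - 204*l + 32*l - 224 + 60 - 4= -84*a - 72*l^3 + l^2*(-36*a - 300) + l*(-114*a - 396) - 168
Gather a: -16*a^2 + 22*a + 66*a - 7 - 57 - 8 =-16*a^2 + 88*a - 72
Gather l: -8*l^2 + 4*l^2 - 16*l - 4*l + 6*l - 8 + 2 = -4*l^2 - 14*l - 6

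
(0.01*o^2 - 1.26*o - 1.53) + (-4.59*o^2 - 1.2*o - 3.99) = -4.58*o^2 - 2.46*o - 5.52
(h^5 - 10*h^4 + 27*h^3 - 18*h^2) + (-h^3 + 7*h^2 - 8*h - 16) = h^5 - 10*h^4 + 26*h^3 - 11*h^2 - 8*h - 16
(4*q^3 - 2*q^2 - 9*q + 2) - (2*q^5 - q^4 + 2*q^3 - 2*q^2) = -2*q^5 + q^4 + 2*q^3 - 9*q + 2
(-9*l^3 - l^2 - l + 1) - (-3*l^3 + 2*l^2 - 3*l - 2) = -6*l^3 - 3*l^2 + 2*l + 3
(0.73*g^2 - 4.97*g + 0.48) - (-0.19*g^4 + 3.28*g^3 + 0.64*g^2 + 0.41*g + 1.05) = 0.19*g^4 - 3.28*g^3 + 0.09*g^2 - 5.38*g - 0.57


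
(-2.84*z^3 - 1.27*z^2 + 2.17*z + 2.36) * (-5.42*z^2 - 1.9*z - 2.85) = 15.3928*z^5 + 12.2794*z^4 - 1.2544*z^3 - 13.2947*z^2 - 10.6685*z - 6.726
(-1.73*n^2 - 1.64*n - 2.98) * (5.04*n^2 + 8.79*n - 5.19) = -8.7192*n^4 - 23.4723*n^3 - 20.4561*n^2 - 17.6826*n + 15.4662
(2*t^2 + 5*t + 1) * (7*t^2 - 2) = 14*t^4 + 35*t^3 + 3*t^2 - 10*t - 2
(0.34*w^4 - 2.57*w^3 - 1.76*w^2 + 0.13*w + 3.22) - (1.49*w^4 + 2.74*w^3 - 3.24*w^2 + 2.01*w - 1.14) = -1.15*w^4 - 5.31*w^3 + 1.48*w^2 - 1.88*w + 4.36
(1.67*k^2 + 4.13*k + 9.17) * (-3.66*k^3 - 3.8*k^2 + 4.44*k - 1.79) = -6.1122*k^5 - 21.4618*k^4 - 41.8414*k^3 - 19.4981*k^2 + 33.3221*k - 16.4143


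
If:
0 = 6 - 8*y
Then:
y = 3/4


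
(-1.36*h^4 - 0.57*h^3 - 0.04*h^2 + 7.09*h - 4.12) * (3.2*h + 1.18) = -4.352*h^5 - 3.4288*h^4 - 0.8006*h^3 + 22.6408*h^2 - 4.8178*h - 4.8616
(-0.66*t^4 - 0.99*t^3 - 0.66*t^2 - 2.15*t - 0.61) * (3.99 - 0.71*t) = 0.4686*t^5 - 1.9305*t^4 - 3.4815*t^3 - 1.1069*t^2 - 8.1454*t - 2.4339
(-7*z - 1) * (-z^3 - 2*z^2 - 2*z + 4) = 7*z^4 + 15*z^3 + 16*z^2 - 26*z - 4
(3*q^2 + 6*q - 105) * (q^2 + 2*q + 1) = 3*q^4 + 12*q^3 - 90*q^2 - 204*q - 105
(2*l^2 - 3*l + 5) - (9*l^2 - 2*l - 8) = -7*l^2 - l + 13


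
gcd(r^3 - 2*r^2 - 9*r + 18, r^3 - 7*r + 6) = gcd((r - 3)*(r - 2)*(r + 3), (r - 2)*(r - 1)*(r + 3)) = r^2 + r - 6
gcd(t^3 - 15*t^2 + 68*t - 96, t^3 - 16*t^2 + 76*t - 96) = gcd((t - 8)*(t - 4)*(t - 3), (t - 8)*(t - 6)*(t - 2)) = t - 8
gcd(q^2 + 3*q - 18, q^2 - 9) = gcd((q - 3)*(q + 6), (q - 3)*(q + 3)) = q - 3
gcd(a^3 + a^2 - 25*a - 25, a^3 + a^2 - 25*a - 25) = a^3 + a^2 - 25*a - 25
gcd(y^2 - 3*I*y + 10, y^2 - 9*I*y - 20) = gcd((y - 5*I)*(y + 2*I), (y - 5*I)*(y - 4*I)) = y - 5*I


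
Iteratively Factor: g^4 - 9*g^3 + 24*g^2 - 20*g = (g - 2)*(g^3 - 7*g^2 + 10*g) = g*(g - 2)*(g^2 - 7*g + 10) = g*(g - 5)*(g - 2)*(g - 2)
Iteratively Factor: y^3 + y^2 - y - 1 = (y + 1)*(y^2 - 1) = (y - 1)*(y + 1)*(y + 1)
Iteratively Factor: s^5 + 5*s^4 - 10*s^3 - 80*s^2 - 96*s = (s)*(s^4 + 5*s^3 - 10*s^2 - 80*s - 96) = s*(s - 4)*(s^3 + 9*s^2 + 26*s + 24) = s*(s - 4)*(s + 4)*(s^2 + 5*s + 6) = s*(s - 4)*(s + 3)*(s + 4)*(s + 2)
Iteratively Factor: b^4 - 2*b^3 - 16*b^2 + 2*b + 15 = (b + 3)*(b^3 - 5*b^2 - b + 5) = (b + 1)*(b + 3)*(b^2 - 6*b + 5) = (b - 1)*(b + 1)*(b + 3)*(b - 5)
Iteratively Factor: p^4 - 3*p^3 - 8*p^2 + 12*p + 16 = (p + 1)*(p^3 - 4*p^2 - 4*p + 16) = (p + 1)*(p + 2)*(p^2 - 6*p + 8) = (p - 4)*(p + 1)*(p + 2)*(p - 2)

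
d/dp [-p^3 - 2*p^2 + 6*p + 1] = -3*p^2 - 4*p + 6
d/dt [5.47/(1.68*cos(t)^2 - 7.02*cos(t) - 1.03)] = (18.3792*cos(t) - 38.3994)*sin(t)/(-1.68*cos(t)^2 + 7.02*cos(t) + 1.03)^2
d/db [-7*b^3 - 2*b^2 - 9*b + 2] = -21*b^2 - 4*b - 9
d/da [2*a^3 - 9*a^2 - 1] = 6*a*(a - 3)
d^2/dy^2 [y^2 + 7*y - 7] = 2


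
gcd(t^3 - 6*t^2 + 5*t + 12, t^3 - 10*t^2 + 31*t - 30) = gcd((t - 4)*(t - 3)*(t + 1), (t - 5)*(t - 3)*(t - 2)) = t - 3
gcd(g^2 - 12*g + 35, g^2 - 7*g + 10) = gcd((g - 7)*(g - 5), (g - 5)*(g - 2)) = g - 5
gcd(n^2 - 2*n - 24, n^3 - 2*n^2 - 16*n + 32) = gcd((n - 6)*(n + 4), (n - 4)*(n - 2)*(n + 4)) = n + 4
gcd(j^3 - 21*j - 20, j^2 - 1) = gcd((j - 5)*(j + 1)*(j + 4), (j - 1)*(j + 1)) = j + 1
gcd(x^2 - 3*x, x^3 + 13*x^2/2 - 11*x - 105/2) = x - 3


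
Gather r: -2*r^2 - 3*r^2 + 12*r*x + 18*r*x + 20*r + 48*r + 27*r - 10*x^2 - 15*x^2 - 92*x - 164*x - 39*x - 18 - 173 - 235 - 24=-5*r^2 + r*(30*x + 95) - 25*x^2 - 295*x - 450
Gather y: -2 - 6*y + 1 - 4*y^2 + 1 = -4*y^2 - 6*y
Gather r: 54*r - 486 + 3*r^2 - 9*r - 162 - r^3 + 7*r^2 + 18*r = -r^3 + 10*r^2 + 63*r - 648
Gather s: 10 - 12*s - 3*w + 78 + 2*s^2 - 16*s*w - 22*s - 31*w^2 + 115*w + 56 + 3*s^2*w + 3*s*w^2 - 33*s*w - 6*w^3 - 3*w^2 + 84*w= s^2*(3*w + 2) + s*(3*w^2 - 49*w - 34) - 6*w^3 - 34*w^2 + 196*w + 144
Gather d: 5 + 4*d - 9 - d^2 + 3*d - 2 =-d^2 + 7*d - 6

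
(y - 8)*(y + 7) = y^2 - y - 56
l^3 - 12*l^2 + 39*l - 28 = (l - 7)*(l - 4)*(l - 1)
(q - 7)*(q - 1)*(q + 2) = q^3 - 6*q^2 - 9*q + 14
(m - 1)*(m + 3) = m^2 + 2*m - 3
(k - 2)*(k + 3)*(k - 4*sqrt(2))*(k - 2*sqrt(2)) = k^4 - 6*sqrt(2)*k^3 + k^3 - 6*sqrt(2)*k^2 + 10*k^2 + 16*k + 36*sqrt(2)*k - 96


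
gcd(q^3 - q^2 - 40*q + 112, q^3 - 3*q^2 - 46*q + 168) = q^2 + 3*q - 28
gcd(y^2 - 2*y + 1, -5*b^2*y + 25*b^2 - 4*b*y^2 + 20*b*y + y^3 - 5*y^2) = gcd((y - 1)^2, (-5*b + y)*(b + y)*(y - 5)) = 1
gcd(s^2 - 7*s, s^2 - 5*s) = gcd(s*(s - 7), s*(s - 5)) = s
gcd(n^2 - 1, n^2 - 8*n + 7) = n - 1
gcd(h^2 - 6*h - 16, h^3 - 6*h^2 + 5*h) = 1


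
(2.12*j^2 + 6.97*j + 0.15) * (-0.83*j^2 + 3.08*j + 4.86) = -1.7596*j^4 + 0.7445*j^3 + 31.6463*j^2 + 34.3362*j + 0.729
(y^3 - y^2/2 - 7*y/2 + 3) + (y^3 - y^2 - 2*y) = 2*y^3 - 3*y^2/2 - 11*y/2 + 3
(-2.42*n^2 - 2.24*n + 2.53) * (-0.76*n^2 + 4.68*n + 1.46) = 1.8392*n^4 - 9.6232*n^3 - 15.9392*n^2 + 8.57*n + 3.6938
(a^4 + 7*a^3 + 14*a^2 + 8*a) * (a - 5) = a^5 + 2*a^4 - 21*a^3 - 62*a^2 - 40*a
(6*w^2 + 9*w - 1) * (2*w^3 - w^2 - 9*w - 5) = 12*w^5 + 12*w^4 - 65*w^3 - 110*w^2 - 36*w + 5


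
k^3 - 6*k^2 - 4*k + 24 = (k - 6)*(k - 2)*(k + 2)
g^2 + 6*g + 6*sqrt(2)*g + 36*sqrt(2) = (g + 6)*(g + 6*sqrt(2))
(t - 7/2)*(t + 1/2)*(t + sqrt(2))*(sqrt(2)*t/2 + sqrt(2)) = sqrt(2)*t^4/2 - sqrt(2)*t^3/2 + t^3 - 31*sqrt(2)*t^2/8 - t^2 - 31*t/4 - 7*sqrt(2)*t/4 - 7/2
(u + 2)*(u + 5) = u^2 + 7*u + 10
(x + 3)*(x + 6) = x^2 + 9*x + 18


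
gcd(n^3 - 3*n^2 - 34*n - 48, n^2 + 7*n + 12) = n + 3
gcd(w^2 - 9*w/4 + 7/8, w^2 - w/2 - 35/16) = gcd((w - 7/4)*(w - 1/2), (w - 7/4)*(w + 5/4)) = w - 7/4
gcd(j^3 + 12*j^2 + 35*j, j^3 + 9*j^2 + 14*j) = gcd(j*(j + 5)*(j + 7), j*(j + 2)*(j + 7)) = j^2 + 7*j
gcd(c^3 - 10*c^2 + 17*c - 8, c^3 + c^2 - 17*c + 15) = c - 1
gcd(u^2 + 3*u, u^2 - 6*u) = u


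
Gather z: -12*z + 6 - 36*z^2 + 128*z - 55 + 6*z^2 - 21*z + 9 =-30*z^2 + 95*z - 40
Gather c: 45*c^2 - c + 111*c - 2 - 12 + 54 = 45*c^2 + 110*c + 40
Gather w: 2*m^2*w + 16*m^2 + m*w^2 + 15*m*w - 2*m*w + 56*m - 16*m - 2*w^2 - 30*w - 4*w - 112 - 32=16*m^2 + 40*m + w^2*(m - 2) + w*(2*m^2 + 13*m - 34) - 144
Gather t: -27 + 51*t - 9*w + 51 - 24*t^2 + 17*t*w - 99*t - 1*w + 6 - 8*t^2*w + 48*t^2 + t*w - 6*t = t^2*(24 - 8*w) + t*(18*w - 54) - 10*w + 30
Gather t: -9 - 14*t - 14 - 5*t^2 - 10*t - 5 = -5*t^2 - 24*t - 28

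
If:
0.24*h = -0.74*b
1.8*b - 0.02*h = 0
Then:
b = 0.00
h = 0.00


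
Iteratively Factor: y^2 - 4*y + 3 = (y - 1)*(y - 3)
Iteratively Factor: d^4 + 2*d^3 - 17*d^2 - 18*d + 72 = (d - 3)*(d^3 + 5*d^2 - 2*d - 24) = (d - 3)*(d + 3)*(d^2 + 2*d - 8) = (d - 3)*(d - 2)*(d + 3)*(d + 4)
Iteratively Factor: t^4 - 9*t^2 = (t)*(t^3 - 9*t) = t^2*(t^2 - 9) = t^2*(t + 3)*(t - 3)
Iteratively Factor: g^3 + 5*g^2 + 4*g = (g + 1)*(g^2 + 4*g) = (g + 1)*(g + 4)*(g)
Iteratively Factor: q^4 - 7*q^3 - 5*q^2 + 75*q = (q + 3)*(q^3 - 10*q^2 + 25*q) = (q - 5)*(q + 3)*(q^2 - 5*q) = (q - 5)^2*(q + 3)*(q)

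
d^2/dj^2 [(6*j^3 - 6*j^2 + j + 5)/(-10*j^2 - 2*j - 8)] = (59*j^3 - 807*j^2 - 303*j + 195)/(125*j^6 + 75*j^5 + 315*j^4 + 121*j^3 + 252*j^2 + 48*j + 64)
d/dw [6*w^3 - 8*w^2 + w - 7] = 18*w^2 - 16*w + 1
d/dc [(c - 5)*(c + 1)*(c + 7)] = 3*c^2 + 6*c - 33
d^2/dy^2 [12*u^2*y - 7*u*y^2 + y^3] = -14*u + 6*y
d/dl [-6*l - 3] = -6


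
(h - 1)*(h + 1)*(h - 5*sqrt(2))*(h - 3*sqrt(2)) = h^4 - 8*sqrt(2)*h^3 + 29*h^2 + 8*sqrt(2)*h - 30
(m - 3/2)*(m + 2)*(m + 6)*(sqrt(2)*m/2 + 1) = sqrt(2)*m^4/2 + m^3 + 13*sqrt(2)*m^3/4 + 13*m^2/2 - 9*sqrt(2)*m - 18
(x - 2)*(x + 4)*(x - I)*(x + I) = x^4 + 2*x^3 - 7*x^2 + 2*x - 8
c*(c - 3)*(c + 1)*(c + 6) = c^4 + 4*c^3 - 15*c^2 - 18*c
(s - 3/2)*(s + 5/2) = s^2 + s - 15/4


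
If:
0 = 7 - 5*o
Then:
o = 7/5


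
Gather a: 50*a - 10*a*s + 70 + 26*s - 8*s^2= a*(50 - 10*s) - 8*s^2 + 26*s + 70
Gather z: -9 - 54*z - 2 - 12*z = -66*z - 11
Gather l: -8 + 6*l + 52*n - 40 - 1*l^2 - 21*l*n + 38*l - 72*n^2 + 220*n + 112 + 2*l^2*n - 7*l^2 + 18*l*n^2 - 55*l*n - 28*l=l^2*(2*n - 8) + l*(18*n^2 - 76*n + 16) - 72*n^2 + 272*n + 64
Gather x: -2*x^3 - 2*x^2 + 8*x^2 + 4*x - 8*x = -2*x^3 + 6*x^2 - 4*x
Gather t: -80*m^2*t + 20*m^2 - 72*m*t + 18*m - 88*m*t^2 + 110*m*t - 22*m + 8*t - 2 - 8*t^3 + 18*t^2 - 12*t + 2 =20*m^2 - 4*m - 8*t^3 + t^2*(18 - 88*m) + t*(-80*m^2 + 38*m - 4)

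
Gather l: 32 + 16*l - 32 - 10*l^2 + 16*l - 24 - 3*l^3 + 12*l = -3*l^3 - 10*l^2 + 44*l - 24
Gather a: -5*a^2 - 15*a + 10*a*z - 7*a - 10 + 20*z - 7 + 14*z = -5*a^2 + a*(10*z - 22) + 34*z - 17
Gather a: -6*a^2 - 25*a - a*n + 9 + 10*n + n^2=-6*a^2 + a*(-n - 25) + n^2 + 10*n + 9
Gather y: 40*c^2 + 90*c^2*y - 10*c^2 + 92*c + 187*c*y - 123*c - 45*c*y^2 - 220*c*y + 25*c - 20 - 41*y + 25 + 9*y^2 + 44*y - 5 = 30*c^2 - 6*c + y^2*(9 - 45*c) + y*(90*c^2 - 33*c + 3)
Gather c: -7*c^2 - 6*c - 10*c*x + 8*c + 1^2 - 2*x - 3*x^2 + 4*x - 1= -7*c^2 + c*(2 - 10*x) - 3*x^2 + 2*x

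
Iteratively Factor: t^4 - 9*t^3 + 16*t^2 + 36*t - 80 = (t - 5)*(t^3 - 4*t^2 - 4*t + 16) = (t - 5)*(t - 2)*(t^2 - 2*t - 8) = (t - 5)*(t - 2)*(t + 2)*(t - 4)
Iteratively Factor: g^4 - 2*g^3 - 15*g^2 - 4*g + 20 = (g - 5)*(g^3 + 3*g^2 - 4) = (g - 5)*(g + 2)*(g^2 + g - 2) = (g - 5)*(g - 1)*(g + 2)*(g + 2)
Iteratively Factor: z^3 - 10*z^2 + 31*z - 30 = (z - 2)*(z^2 - 8*z + 15) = (z - 5)*(z - 2)*(z - 3)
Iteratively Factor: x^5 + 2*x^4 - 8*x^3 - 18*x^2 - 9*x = (x + 1)*(x^4 + x^3 - 9*x^2 - 9*x) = x*(x + 1)*(x^3 + x^2 - 9*x - 9) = x*(x - 3)*(x + 1)*(x^2 + 4*x + 3) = x*(x - 3)*(x + 1)^2*(x + 3)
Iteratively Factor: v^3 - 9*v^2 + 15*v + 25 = (v - 5)*(v^2 - 4*v - 5) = (v - 5)^2*(v + 1)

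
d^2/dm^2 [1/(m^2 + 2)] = 2*(3*m^2 - 2)/(m^2 + 2)^3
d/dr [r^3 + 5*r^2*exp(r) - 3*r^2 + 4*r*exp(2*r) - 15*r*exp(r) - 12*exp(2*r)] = 5*r^2*exp(r) + 3*r^2 + 8*r*exp(2*r) - 5*r*exp(r) - 6*r - 20*exp(2*r) - 15*exp(r)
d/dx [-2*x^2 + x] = 1 - 4*x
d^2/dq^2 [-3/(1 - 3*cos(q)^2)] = 18*(-6*sin(q)^4 + 5*sin(q)^2 + 2)/(3*cos(q)^2 - 1)^3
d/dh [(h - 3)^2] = 2*h - 6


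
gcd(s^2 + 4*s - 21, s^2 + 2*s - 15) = s - 3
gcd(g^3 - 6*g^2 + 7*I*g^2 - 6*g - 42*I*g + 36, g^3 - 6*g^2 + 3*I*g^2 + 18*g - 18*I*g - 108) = g^2 + g*(-6 + 6*I) - 36*I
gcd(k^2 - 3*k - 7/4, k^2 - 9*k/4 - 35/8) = k - 7/2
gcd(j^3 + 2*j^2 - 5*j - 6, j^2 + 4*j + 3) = j^2 + 4*j + 3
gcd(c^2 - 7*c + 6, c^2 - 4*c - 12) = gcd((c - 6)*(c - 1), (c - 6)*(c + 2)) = c - 6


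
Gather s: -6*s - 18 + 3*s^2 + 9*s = 3*s^2 + 3*s - 18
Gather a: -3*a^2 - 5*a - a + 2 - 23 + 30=-3*a^2 - 6*a + 9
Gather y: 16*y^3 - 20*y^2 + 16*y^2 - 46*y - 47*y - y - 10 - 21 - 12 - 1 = 16*y^3 - 4*y^2 - 94*y - 44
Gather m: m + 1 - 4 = m - 3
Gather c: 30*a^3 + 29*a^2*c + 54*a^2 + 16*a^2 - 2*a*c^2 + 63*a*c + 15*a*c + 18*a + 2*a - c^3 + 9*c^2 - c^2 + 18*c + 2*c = 30*a^3 + 70*a^2 + 20*a - c^3 + c^2*(8 - 2*a) + c*(29*a^2 + 78*a + 20)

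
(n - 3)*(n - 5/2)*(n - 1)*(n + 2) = n^4 - 9*n^3/2 + 37*n/2 - 15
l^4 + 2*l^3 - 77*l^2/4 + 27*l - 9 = (l - 2)*(l - 3/2)*(l - 1/2)*(l + 6)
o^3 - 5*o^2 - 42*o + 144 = (o - 8)*(o - 3)*(o + 6)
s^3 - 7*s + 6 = (s - 2)*(s - 1)*(s + 3)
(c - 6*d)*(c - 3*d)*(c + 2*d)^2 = c^4 - 5*c^3*d - 14*c^2*d^2 + 36*c*d^3 + 72*d^4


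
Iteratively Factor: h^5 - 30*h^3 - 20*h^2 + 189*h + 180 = (h + 1)*(h^4 - h^3 - 29*h^2 + 9*h + 180) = (h - 3)*(h + 1)*(h^3 + 2*h^2 - 23*h - 60) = (h - 3)*(h + 1)*(h + 3)*(h^2 - h - 20) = (h - 5)*(h - 3)*(h + 1)*(h + 3)*(h + 4)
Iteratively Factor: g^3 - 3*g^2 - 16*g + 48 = (g - 3)*(g^2 - 16) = (g - 4)*(g - 3)*(g + 4)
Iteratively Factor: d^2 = (d)*(d)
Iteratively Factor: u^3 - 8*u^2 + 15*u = (u - 5)*(u^2 - 3*u) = u*(u - 5)*(u - 3)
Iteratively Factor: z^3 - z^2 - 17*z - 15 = (z + 3)*(z^2 - 4*z - 5) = (z + 1)*(z + 3)*(z - 5)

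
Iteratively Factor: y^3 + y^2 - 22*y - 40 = (y + 4)*(y^2 - 3*y - 10) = (y - 5)*(y + 4)*(y + 2)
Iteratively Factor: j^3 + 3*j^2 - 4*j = (j)*(j^2 + 3*j - 4) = j*(j - 1)*(j + 4)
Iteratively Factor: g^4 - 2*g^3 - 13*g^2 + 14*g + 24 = (g + 1)*(g^3 - 3*g^2 - 10*g + 24) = (g + 1)*(g + 3)*(g^2 - 6*g + 8) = (g - 4)*(g + 1)*(g + 3)*(g - 2)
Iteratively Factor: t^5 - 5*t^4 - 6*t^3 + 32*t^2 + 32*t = (t + 1)*(t^4 - 6*t^3 + 32*t) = t*(t + 1)*(t^3 - 6*t^2 + 32) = t*(t - 4)*(t + 1)*(t^2 - 2*t - 8) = t*(t - 4)*(t + 1)*(t + 2)*(t - 4)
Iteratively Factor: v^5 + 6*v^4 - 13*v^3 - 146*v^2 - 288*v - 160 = (v - 5)*(v^4 + 11*v^3 + 42*v^2 + 64*v + 32) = (v - 5)*(v + 2)*(v^3 + 9*v^2 + 24*v + 16) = (v - 5)*(v + 1)*(v + 2)*(v^2 + 8*v + 16) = (v - 5)*(v + 1)*(v + 2)*(v + 4)*(v + 4)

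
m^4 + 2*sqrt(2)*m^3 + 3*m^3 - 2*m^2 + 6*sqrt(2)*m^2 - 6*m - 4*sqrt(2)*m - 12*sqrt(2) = (m + 3)*(m - sqrt(2))*(m + sqrt(2))*(m + 2*sqrt(2))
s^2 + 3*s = s*(s + 3)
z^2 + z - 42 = (z - 6)*(z + 7)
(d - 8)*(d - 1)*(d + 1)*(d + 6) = d^4 - 2*d^3 - 49*d^2 + 2*d + 48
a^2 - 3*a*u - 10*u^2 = (a - 5*u)*(a + 2*u)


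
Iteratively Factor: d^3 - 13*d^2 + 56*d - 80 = (d - 4)*(d^2 - 9*d + 20) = (d - 5)*(d - 4)*(d - 4)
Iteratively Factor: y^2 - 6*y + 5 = (y - 5)*(y - 1)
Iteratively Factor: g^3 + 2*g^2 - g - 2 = (g + 1)*(g^2 + g - 2) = (g - 1)*(g + 1)*(g + 2)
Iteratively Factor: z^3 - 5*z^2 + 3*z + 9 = (z - 3)*(z^2 - 2*z - 3) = (z - 3)^2*(z + 1)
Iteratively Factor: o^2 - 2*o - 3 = (o - 3)*(o + 1)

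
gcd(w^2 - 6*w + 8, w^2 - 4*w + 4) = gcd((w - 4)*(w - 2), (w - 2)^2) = w - 2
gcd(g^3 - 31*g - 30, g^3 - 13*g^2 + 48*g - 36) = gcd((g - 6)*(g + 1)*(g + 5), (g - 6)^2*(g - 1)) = g - 6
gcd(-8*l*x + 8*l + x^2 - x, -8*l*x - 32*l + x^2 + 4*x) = -8*l + x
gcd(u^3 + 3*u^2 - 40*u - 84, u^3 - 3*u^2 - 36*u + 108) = u - 6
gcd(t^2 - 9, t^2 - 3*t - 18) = t + 3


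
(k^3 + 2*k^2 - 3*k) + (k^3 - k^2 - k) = 2*k^3 + k^2 - 4*k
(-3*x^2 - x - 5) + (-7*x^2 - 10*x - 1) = -10*x^2 - 11*x - 6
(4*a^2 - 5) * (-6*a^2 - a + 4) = -24*a^4 - 4*a^3 + 46*a^2 + 5*a - 20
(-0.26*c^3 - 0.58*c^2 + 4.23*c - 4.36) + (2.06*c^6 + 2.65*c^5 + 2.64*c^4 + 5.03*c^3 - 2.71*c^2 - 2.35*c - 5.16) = 2.06*c^6 + 2.65*c^5 + 2.64*c^4 + 4.77*c^3 - 3.29*c^2 + 1.88*c - 9.52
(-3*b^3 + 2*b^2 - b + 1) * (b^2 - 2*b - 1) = -3*b^5 + 8*b^4 - 2*b^3 + b^2 - b - 1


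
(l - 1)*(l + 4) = l^2 + 3*l - 4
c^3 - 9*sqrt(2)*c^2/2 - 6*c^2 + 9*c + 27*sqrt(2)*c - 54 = (c - 6)*(c - 3*sqrt(2))*(c - 3*sqrt(2)/2)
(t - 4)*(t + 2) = t^2 - 2*t - 8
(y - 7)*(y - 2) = y^2 - 9*y + 14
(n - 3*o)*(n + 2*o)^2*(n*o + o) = n^4*o + n^3*o^2 + n^3*o - 8*n^2*o^3 + n^2*o^2 - 12*n*o^4 - 8*n*o^3 - 12*o^4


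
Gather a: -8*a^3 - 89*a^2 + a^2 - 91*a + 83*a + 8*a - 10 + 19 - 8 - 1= -8*a^3 - 88*a^2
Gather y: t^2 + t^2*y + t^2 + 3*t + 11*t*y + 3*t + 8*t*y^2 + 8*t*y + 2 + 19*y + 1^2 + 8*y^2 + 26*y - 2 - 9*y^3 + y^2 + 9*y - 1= 2*t^2 + 6*t - 9*y^3 + y^2*(8*t + 9) + y*(t^2 + 19*t + 54)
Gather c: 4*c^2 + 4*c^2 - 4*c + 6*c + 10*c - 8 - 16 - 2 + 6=8*c^2 + 12*c - 20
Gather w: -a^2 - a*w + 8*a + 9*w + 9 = -a^2 + 8*a + w*(9 - a) + 9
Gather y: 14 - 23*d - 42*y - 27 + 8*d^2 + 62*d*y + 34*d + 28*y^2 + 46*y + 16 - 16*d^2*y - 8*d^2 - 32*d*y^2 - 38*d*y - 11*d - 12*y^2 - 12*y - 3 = y^2*(16 - 32*d) + y*(-16*d^2 + 24*d - 8)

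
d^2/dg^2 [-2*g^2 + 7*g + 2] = -4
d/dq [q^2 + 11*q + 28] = 2*q + 11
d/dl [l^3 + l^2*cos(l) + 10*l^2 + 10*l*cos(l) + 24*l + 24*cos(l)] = -l^2*sin(l) + 3*l^2 - 10*l*sin(l) + 2*l*cos(l) + 20*l - 24*sin(l) + 10*cos(l) + 24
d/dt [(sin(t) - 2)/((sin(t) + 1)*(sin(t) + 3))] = (4*sin(t) + cos(t)^2 + 10)*cos(t)/((sin(t) + 1)^2*(sin(t) + 3)^2)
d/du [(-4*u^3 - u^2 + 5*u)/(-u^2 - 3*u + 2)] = 2*(2*u^4 + 12*u^3 - 8*u^2 - 2*u + 5)/(u^4 + 6*u^3 + 5*u^2 - 12*u + 4)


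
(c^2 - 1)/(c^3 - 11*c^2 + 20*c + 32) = (c - 1)/(c^2 - 12*c + 32)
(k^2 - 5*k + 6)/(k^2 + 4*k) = (k^2 - 5*k + 6)/(k*(k + 4))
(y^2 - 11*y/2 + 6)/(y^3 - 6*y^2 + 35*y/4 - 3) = 2/(2*y - 1)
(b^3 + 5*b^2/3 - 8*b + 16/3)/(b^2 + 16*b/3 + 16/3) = (3*b^2 - 7*b + 4)/(3*b + 4)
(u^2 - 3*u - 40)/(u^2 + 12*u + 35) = (u - 8)/(u + 7)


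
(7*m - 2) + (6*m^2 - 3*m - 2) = 6*m^2 + 4*m - 4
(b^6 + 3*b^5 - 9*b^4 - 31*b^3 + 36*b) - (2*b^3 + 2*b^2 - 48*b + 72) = b^6 + 3*b^5 - 9*b^4 - 33*b^3 - 2*b^2 + 84*b - 72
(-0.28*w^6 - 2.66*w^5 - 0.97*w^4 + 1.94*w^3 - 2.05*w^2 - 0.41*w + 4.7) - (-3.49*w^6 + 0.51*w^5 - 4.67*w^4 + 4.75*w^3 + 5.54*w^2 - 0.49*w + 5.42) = 3.21*w^6 - 3.17*w^5 + 3.7*w^4 - 2.81*w^3 - 7.59*w^2 + 0.08*w - 0.72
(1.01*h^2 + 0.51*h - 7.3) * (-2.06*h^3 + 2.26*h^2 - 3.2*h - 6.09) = -2.0806*h^5 + 1.232*h^4 + 12.9586*h^3 - 24.2809*h^2 + 20.2541*h + 44.457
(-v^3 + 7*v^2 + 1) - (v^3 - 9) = -2*v^3 + 7*v^2 + 10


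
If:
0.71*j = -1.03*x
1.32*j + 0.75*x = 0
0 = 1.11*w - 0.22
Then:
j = 0.00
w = 0.20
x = 0.00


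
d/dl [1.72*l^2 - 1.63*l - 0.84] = 3.44*l - 1.63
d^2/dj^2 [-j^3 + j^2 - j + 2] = 2 - 6*j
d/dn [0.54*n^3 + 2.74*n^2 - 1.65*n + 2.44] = 1.62*n^2 + 5.48*n - 1.65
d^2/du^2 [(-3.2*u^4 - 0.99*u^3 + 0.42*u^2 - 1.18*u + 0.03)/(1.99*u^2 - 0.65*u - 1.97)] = (-25.34464*u^6 + 24.8352*u^5 + 67.15776*u^4 - 82.41964*u^3 - 146.040756*u^2 - 51.0411*u + 6.542504)/(7.880599*u^6 - 7.722195*u^5 - 20.881866*u^4 + 15.014545*u^3 + 20.671998*u^2 - 7.567755*u - 7.645373)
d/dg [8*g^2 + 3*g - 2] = 16*g + 3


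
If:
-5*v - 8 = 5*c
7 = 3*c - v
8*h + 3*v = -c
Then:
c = 27/20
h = 15/16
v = -59/20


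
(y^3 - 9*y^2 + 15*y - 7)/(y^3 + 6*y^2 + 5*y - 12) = (y^2 - 8*y + 7)/(y^2 + 7*y + 12)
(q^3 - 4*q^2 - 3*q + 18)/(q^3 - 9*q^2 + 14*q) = (q^3 - 4*q^2 - 3*q + 18)/(q*(q^2 - 9*q + 14))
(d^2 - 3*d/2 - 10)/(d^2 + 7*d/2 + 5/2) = (d - 4)/(d + 1)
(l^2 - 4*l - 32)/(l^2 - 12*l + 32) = (l + 4)/(l - 4)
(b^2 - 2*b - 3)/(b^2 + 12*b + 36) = (b^2 - 2*b - 3)/(b^2 + 12*b + 36)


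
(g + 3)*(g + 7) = g^2 + 10*g + 21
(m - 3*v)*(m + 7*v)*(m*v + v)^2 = m^4*v^2 + 4*m^3*v^3 + 2*m^3*v^2 - 21*m^2*v^4 + 8*m^2*v^3 + m^2*v^2 - 42*m*v^4 + 4*m*v^3 - 21*v^4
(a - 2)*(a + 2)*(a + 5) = a^3 + 5*a^2 - 4*a - 20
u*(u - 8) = u^2 - 8*u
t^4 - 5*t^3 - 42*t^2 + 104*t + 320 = (t - 8)*(t - 4)*(t + 2)*(t + 5)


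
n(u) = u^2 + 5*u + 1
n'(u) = 2*u + 5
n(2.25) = 17.31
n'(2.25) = 9.50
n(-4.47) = -1.37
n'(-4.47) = -3.94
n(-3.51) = -4.23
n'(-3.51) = -2.02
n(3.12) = 26.33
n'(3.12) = 11.24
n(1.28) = 9.04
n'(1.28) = 7.56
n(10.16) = 155.03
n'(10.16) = 25.32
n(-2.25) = -5.19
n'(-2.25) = 0.50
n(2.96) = 24.56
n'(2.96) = 10.92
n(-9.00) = 37.00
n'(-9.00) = -13.00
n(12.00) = 205.00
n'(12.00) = 29.00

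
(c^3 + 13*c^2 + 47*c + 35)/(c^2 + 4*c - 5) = (c^2 + 8*c + 7)/(c - 1)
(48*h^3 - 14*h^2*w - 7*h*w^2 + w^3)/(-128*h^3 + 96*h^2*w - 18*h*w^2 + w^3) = (3*h + w)/(-8*h + w)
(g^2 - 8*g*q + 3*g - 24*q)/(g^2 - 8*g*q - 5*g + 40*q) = (g + 3)/(g - 5)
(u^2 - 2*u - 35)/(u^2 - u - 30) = (u - 7)/(u - 6)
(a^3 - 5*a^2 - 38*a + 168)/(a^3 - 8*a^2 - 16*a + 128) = (a^2 - a - 42)/(a^2 - 4*a - 32)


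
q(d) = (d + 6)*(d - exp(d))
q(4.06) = -542.38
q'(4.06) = -627.08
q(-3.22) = -9.06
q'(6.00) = -5226.57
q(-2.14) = -8.71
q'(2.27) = -79.19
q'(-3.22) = -0.59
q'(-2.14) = 1.15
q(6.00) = -4769.15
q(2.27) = -61.28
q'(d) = d + (1 - exp(d))*(d + 6) - exp(d)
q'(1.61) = -33.85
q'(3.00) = -188.86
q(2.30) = -63.70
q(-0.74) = -6.40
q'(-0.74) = 1.53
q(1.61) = -25.82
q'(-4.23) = -2.50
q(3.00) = -153.77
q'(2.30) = -82.16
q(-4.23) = -7.51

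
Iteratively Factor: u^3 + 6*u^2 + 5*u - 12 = (u + 3)*(u^2 + 3*u - 4) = (u - 1)*(u + 3)*(u + 4)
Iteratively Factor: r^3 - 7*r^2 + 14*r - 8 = (r - 1)*(r^2 - 6*r + 8) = (r - 4)*(r - 1)*(r - 2)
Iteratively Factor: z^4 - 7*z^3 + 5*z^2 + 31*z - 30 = (z - 3)*(z^3 - 4*z^2 - 7*z + 10) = (z - 3)*(z - 1)*(z^2 - 3*z - 10) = (z - 5)*(z - 3)*(z - 1)*(z + 2)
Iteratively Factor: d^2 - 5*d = (d - 5)*(d)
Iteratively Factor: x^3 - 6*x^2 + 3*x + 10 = (x - 5)*(x^2 - x - 2) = (x - 5)*(x + 1)*(x - 2)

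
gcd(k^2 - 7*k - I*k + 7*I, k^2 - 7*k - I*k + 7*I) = k^2 + k*(-7 - I) + 7*I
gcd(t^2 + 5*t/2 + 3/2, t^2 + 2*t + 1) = t + 1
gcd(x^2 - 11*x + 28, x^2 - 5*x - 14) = x - 7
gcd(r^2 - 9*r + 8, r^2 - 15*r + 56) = r - 8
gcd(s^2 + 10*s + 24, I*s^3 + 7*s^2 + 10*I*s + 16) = 1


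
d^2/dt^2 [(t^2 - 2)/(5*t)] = -4/(5*t^3)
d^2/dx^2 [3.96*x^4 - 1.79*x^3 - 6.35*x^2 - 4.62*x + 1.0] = 47.52*x^2 - 10.74*x - 12.7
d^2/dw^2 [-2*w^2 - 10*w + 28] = -4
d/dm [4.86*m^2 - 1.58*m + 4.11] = 9.72*m - 1.58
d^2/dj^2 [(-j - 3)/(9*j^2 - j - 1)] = 2*((j + 3)*(18*j - 1)^2 + (27*j + 26)*(-9*j^2 + j + 1))/(-9*j^2 + j + 1)^3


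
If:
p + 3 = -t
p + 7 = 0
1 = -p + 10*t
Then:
No Solution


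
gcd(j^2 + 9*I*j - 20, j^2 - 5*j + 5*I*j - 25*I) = j + 5*I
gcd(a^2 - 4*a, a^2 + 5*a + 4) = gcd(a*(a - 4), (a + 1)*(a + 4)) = 1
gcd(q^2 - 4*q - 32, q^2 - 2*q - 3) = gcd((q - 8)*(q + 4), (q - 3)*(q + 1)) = 1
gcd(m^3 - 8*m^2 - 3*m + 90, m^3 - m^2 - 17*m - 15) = m^2 - 2*m - 15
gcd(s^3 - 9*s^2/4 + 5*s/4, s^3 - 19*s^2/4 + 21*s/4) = s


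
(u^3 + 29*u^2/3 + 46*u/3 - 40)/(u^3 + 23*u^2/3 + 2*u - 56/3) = (u^2 + 11*u + 30)/(u^2 + 9*u + 14)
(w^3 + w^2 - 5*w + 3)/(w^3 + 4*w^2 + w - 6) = (w - 1)/(w + 2)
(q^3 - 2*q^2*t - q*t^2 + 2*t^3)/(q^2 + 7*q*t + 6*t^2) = (q^2 - 3*q*t + 2*t^2)/(q + 6*t)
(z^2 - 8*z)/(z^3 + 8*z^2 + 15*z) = (z - 8)/(z^2 + 8*z + 15)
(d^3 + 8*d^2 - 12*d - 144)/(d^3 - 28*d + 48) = (d + 6)/(d - 2)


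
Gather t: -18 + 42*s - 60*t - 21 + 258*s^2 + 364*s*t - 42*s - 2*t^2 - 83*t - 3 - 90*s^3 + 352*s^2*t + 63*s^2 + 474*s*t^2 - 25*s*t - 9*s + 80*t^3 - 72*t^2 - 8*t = -90*s^3 + 321*s^2 - 9*s + 80*t^3 + t^2*(474*s - 74) + t*(352*s^2 + 339*s - 151) - 42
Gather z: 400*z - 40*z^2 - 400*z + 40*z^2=0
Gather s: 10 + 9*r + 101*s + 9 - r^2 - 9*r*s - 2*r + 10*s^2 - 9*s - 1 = -r^2 + 7*r + 10*s^2 + s*(92 - 9*r) + 18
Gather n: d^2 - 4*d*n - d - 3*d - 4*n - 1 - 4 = d^2 - 4*d + n*(-4*d - 4) - 5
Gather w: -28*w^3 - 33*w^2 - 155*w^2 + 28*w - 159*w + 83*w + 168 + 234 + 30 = -28*w^3 - 188*w^2 - 48*w + 432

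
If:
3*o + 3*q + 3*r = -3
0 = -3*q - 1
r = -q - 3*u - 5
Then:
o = 3*u + 4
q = -1/3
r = -3*u - 14/3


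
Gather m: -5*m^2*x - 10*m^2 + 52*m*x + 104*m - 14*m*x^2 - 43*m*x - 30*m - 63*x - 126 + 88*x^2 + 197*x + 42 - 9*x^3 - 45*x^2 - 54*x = m^2*(-5*x - 10) + m*(-14*x^2 + 9*x + 74) - 9*x^3 + 43*x^2 + 80*x - 84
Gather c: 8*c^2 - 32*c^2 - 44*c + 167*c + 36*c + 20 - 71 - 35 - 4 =-24*c^2 + 159*c - 90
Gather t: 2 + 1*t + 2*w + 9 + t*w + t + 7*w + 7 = t*(w + 2) + 9*w + 18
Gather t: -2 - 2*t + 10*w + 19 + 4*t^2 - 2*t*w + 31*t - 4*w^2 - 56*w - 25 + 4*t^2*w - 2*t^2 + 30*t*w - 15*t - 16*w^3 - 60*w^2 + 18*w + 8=t^2*(4*w + 2) + t*(28*w + 14) - 16*w^3 - 64*w^2 - 28*w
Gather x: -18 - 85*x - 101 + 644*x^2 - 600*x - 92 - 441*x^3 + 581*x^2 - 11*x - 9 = -441*x^3 + 1225*x^2 - 696*x - 220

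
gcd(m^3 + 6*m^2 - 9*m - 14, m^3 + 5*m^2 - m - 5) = m + 1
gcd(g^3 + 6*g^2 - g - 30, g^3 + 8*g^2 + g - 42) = g^2 + g - 6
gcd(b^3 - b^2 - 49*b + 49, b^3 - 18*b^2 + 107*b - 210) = b - 7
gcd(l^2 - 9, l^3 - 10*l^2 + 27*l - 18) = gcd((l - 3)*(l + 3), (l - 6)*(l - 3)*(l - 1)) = l - 3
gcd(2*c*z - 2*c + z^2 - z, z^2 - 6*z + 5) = z - 1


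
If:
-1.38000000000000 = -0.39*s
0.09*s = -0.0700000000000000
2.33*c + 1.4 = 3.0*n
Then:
No Solution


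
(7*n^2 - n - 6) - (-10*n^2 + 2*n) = 17*n^2 - 3*n - 6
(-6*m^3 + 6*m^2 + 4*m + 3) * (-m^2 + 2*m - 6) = 6*m^5 - 18*m^4 + 44*m^3 - 31*m^2 - 18*m - 18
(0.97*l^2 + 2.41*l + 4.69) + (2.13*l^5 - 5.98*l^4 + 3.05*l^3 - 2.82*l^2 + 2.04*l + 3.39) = 2.13*l^5 - 5.98*l^4 + 3.05*l^3 - 1.85*l^2 + 4.45*l + 8.08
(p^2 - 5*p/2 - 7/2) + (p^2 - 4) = 2*p^2 - 5*p/2 - 15/2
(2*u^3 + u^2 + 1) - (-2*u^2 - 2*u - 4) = 2*u^3 + 3*u^2 + 2*u + 5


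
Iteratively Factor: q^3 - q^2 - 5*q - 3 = (q - 3)*(q^2 + 2*q + 1) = (q - 3)*(q + 1)*(q + 1)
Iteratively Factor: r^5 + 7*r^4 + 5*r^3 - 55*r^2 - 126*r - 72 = (r + 3)*(r^4 + 4*r^3 - 7*r^2 - 34*r - 24) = (r + 3)*(r + 4)*(r^3 - 7*r - 6) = (r - 3)*(r + 3)*(r + 4)*(r^2 + 3*r + 2) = (r - 3)*(r + 2)*(r + 3)*(r + 4)*(r + 1)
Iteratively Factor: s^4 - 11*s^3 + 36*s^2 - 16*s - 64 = (s + 1)*(s^3 - 12*s^2 + 48*s - 64) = (s - 4)*(s + 1)*(s^2 - 8*s + 16) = (s - 4)^2*(s + 1)*(s - 4)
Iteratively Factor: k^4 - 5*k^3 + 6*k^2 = (k - 3)*(k^3 - 2*k^2) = k*(k - 3)*(k^2 - 2*k) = k^2*(k - 3)*(k - 2)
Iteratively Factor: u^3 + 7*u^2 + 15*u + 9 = (u + 3)*(u^2 + 4*u + 3) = (u + 3)^2*(u + 1)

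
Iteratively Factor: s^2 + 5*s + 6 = (s + 3)*(s + 2)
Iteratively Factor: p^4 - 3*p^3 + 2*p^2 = (p - 2)*(p^3 - p^2) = p*(p - 2)*(p^2 - p) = p^2*(p - 2)*(p - 1)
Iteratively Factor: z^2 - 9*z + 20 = (z - 5)*(z - 4)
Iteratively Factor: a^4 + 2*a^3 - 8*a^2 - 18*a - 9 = (a - 3)*(a^3 + 5*a^2 + 7*a + 3) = (a - 3)*(a + 3)*(a^2 + 2*a + 1) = (a - 3)*(a + 1)*(a + 3)*(a + 1)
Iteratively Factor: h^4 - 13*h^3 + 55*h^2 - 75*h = (h - 5)*(h^3 - 8*h^2 + 15*h) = (h - 5)^2*(h^2 - 3*h) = h*(h - 5)^2*(h - 3)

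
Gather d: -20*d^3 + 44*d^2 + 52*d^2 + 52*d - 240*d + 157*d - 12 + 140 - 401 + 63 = -20*d^3 + 96*d^2 - 31*d - 210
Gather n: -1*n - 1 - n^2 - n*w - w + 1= -n^2 + n*(-w - 1) - w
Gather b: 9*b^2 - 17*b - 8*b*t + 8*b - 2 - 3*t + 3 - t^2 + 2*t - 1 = 9*b^2 + b*(-8*t - 9) - t^2 - t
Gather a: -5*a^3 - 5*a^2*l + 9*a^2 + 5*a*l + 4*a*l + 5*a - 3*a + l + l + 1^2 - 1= -5*a^3 + a^2*(9 - 5*l) + a*(9*l + 2) + 2*l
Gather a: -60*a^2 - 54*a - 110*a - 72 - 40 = -60*a^2 - 164*a - 112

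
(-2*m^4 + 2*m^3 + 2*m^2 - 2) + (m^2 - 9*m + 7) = -2*m^4 + 2*m^3 + 3*m^2 - 9*m + 5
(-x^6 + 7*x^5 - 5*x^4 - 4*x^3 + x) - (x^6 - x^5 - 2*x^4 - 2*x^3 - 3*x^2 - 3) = -2*x^6 + 8*x^5 - 3*x^4 - 2*x^3 + 3*x^2 + x + 3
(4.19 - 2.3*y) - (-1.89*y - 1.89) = 6.08 - 0.41*y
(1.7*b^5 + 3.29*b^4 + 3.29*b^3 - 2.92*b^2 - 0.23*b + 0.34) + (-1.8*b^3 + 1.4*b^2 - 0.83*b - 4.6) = 1.7*b^5 + 3.29*b^4 + 1.49*b^3 - 1.52*b^2 - 1.06*b - 4.26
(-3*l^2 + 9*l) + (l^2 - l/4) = -2*l^2 + 35*l/4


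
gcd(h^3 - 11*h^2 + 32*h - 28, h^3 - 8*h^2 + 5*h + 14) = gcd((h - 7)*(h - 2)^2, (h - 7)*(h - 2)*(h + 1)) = h^2 - 9*h + 14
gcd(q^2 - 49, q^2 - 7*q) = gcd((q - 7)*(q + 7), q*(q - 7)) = q - 7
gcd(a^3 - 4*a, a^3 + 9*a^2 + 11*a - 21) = 1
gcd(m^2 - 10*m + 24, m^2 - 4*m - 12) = m - 6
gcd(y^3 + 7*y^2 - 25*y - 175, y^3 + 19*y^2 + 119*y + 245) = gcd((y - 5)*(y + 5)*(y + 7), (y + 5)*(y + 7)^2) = y^2 + 12*y + 35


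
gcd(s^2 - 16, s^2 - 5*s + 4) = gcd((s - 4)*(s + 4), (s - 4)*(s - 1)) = s - 4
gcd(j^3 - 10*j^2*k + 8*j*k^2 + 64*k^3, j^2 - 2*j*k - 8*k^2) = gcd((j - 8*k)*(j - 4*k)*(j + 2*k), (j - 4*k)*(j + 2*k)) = j^2 - 2*j*k - 8*k^2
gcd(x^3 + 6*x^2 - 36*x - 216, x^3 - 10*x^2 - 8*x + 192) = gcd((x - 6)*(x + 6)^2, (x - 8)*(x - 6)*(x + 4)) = x - 6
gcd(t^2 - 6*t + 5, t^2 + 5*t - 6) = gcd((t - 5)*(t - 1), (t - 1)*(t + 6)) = t - 1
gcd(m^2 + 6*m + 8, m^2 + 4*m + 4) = m + 2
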